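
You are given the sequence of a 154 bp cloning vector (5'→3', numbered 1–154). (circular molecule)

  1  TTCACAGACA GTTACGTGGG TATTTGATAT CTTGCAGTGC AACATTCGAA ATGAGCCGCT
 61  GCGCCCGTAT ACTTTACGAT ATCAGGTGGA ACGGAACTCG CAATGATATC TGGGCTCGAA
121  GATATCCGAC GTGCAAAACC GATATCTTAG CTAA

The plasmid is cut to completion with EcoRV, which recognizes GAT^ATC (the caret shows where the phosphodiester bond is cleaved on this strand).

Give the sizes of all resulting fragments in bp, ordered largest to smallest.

EcoRV sites (GATATC) start at positions 26, 78, 105, 121, 141.
EcoRV cuts after base 3 of each site, so after positions 28, 80, 107, 123, 143.
Circular molecule, 5 cuts → 5 fragments:
  29–80 → 52 bp
  81–107 → 27 bp
  108–123 → 16 bp
  124–143 → 20 bp
  144–154 then 1–28 → 11 + 28 = 39 bp
Sorted largest to smallest: 52, 39, 27, 20, 16 bp.

52, 39, 27, 20, 16 bp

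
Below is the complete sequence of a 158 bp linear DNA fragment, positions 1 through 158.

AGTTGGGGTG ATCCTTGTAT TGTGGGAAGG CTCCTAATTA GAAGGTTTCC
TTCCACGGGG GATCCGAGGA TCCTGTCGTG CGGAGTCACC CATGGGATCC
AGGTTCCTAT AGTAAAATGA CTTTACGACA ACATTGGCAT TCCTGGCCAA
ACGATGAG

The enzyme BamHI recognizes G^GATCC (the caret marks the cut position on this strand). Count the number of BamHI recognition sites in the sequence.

3

GGATCC occurs starting at positions 60, 68, 95.
BamHI cuts at 3 sites.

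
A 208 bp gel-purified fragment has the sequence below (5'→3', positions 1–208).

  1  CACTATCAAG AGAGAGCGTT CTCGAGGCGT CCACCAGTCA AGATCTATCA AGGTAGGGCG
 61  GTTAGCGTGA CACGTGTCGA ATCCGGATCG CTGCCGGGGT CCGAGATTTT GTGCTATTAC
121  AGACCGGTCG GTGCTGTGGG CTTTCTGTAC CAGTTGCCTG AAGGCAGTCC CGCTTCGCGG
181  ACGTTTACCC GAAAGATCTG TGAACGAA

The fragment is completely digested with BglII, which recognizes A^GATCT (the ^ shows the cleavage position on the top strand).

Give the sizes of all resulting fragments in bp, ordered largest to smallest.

153, 41, 14 bp

BglII sites (AGATCT) start at positions 41, 194.
BglII cuts after the first base of each site, so after positions 41, 194.
Linear molecule, 2 cuts → 3 fragments:
  1–41 → 41 bp
  42–194 → 153 bp
  195–208 → 14 bp
Sorted largest to smallest: 153, 41, 14 bp.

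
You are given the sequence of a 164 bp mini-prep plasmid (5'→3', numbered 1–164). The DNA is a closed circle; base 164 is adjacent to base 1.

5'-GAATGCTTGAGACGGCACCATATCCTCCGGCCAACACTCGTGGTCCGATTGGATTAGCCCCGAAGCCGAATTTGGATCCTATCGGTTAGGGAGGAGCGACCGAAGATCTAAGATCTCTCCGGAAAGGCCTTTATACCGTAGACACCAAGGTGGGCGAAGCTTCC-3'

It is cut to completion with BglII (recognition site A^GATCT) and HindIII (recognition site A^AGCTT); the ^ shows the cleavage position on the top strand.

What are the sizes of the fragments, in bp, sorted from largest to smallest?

111, 46, 7 bp

BglII sites (AGATCT) start at positions 104, 111.
BglII cuts after the first base of each site, so after positions 104, 111.
The HindIII site (AAGCTT) starts at position 157.
HindIII cuts after the first base of each site, so after position 157.
Combined cut positions: 104, 111, 157.
Circular molecule, 3 cuts → 3 fragments:
  105–111 → 7 bp
  112–157 → 46 bp
  158–164 then 1–104 → 7 + 104 = 111 bp
Sorted largest to smallest: 111, 46, 7 bp.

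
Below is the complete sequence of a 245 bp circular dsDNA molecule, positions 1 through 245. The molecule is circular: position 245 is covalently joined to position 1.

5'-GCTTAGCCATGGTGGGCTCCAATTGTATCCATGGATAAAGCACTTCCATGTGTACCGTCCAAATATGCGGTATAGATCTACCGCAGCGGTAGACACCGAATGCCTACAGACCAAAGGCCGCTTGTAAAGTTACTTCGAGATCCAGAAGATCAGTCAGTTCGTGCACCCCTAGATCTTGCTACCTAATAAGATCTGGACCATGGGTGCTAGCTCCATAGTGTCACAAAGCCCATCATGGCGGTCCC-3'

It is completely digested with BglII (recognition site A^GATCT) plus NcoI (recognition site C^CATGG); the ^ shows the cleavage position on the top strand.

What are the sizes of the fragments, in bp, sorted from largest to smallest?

97, 54, 45, 22, 18, 9 bp

BglII sites (AGATCT) start at positions 74, 171, 189.
BglII cuts after the first base of each site, so after positions 74, 171, 189.
NcoI sites (CCATGG) start at positions 7, 29, 198.
NcoI cuts after the first base of each site, so after positions 7, 29, 198.
Combined cut positions: 7, 29, 74, 171, 189, 198.
Circular molecule, 6 cuts → 6 fragments:
  8–29 → 22 bp
  30–74 → 45 bp
  75–171 → 97 bp
  172–189 → 18 bp
  190–198 → 9 bp
  199–245 then 1–7 → 47 + 7 = 54 bp
Sorted largest to smallest: 97, 54, 45, 22, 18, 9 bp.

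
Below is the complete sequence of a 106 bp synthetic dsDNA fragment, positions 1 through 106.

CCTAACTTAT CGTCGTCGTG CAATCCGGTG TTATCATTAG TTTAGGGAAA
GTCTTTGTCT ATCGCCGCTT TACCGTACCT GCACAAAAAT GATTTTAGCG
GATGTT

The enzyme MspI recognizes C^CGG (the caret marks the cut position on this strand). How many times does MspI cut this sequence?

CCGG occurs starting at position 25.
MspI cuts at 1 site.

1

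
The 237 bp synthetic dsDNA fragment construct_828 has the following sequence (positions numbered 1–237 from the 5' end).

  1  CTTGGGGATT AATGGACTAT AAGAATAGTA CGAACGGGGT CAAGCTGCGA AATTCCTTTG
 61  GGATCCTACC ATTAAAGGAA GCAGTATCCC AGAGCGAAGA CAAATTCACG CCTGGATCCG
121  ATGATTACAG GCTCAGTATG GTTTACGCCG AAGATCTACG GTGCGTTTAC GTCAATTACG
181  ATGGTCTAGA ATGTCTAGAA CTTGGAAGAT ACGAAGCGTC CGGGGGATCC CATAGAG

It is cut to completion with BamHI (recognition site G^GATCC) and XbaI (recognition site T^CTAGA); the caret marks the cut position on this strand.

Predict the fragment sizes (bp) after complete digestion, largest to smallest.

71, 61, 53, 31, 12, 9 bp

BamHI sites (GGATCC) start at positions 61, 114, 225.
BamHI cuts after the first base of each site, so after positions 61, 114, 225.
XbaI sites (TCTAGA) start at positions 185, 194.
XbaI cuts after the first base of each site, so after positions 185, 194.
Combined cut positions: 61, 114, 185, 194, 225.
Linear molecule, 5 cuts → 6 fragments:
  1–61 → 61 bp
  62–114 → 53 bp
  115–185 → 71 bp
  186–194 → 9 bp
  195–225 → 31 bp
  226–237 → 12 bp
Sorted largest to smallest: 71, 61, 53, 31, 12, 9 bp.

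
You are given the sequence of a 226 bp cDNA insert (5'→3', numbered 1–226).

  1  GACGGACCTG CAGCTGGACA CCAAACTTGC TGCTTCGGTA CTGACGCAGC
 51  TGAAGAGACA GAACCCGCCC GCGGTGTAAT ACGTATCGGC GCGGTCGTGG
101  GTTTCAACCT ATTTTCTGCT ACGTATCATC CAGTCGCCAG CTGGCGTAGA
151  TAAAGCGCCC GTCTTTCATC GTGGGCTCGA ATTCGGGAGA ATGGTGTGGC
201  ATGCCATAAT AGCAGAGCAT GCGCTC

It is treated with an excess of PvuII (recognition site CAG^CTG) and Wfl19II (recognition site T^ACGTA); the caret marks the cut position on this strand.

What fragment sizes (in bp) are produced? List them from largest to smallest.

PvuII sites (CAGCTG) start at positions 11, 47, 138.
PvuII cuts after base 3 of each site, so after positions 13, 49, 140.
Wfl19II sites (TACGTA) start at positions 80, 120.
Wfl19II cuts after the first base of each site, so after positions 80, 120.
Combined cut positions: 13, 49, 80, 120, 140.
Linear molecule, 5 cuts → 6 fragments:
  1–13 → 13 bp
  14–49 → 36 bp
  50–80 → 31 bp
  81–120 → 40 bp
  121–140 → 20 bp
  141–226 → 86 bp
Sorted largest to smallest: 86, 40, 36, 31, 20, 13 bp.

86, 40, 36, 31, 20, 13 bp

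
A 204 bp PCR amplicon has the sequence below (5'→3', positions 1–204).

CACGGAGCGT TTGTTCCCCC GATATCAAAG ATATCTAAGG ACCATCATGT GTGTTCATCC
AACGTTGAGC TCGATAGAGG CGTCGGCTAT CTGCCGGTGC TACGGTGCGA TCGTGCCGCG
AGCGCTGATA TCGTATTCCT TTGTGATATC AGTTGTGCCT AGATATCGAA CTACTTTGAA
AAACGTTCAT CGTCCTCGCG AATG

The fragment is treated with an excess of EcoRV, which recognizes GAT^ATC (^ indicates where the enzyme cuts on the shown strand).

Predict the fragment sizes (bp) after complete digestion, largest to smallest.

97, 40, 23, 18, 17, 9 bp

EcoRV sites (GATATC) start at positions 21, 30, 127, 145, 162.
EcoRV cuts after base 3 of each site, so after positions 23, 32, 129, 147, 164.
Linear molecule, 5 cuts → 6 fragments:
  1–23 → 23 bp
  24–32 → 9 bp
  33–129 → 97 bp
  130–147 → 18 bp
  148–164 → 17 bp
  165–204 → 40 bp
Sorted largest to smallest: 97, 40, 23, 18, 17, 9 bp.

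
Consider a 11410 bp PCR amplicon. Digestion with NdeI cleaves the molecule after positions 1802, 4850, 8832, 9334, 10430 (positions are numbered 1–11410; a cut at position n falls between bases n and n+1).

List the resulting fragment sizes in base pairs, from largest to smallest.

Linear molecule, 5 cuts → 6 fragments:
  1802 − 0 = 1802 bp
  4850 − 1802 = 3048 bp
  8832 − 4850 = 3982 bp
  9334 − 8832 = 502 bp
  10430 − 9334 = 1096 bp
  11410 − 10430 = 980 bp
Sorted largest to smallest: 3982, 3048, 1802, 1096, 980, 502 bp.

3982, 3048, 1802, 1096, 980, 502 bp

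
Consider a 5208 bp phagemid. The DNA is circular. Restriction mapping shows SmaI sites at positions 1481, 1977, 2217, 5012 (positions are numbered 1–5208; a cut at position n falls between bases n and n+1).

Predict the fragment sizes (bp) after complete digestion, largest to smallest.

2795, 1677, 496, 240 bp

Circular molecule, 4 cuts → 4 fragments:
  1977 − 1481 = 496 bp
  2217 − 1977 = 240 bp
  5012 − 2217 = 2795 bp
  wrap: 5208 − 5012 + 1481 = 1677 bp
Sorted largest to smallest: 2795, 1677, 496, 240 bp.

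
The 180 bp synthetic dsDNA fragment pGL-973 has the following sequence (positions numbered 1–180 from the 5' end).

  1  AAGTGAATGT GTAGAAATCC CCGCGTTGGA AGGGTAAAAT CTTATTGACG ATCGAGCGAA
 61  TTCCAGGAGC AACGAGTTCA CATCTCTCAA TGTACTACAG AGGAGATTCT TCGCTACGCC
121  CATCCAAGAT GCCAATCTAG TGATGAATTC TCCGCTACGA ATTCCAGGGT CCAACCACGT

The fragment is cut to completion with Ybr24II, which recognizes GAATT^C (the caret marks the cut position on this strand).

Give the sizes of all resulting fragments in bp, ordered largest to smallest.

87, 62, 17, 14 bp

Ybr24II sites (GAATTC) start at positions 58, 145, 159.
Ybr24II cuts after base 5 of each site (before the last base), so after positions 62, 149, 163.
Linear molecule, 3 cuts → 4 fragments:
  1–62 → 62 bp
  63–149 → 87 bp
  150–163 → 14 bp
  164–180 → 17 bp
Sorted largest to smallest: 87, 62, 17, 14 bp.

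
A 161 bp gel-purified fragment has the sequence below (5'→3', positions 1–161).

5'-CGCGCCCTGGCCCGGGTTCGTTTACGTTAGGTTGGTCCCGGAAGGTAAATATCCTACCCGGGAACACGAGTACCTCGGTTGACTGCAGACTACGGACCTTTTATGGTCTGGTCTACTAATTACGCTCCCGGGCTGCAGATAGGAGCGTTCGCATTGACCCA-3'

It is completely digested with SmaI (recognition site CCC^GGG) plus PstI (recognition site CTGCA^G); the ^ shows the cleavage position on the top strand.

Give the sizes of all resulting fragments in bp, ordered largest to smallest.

SmaI sites (CCCGGG) start at positions 11, 57, 127.
SmaI cuts after base 3 of each site, so after positions 13, 59, 129.
PstI sites (CTGCAG) start at positions 83, 133.
PstI cuts after base 5 of each site (before the last base), so after positions 87, 137.
Combined cut positions: 13, 59, 87, 129, 137.
Linear molecule, 5 cuts → 6 fragments:
  1–13 → 13 bp
  14–59 → 46 bp
  60–87 → 28 bp
  88–129 → 42 bp
  130–137 → 8 bp
  138–161 → 24 bp
Sorted largest to smallest: 46, 42, 28, 24, 13, 8 bp.

46, 42, 28, 24, 13, 8 bp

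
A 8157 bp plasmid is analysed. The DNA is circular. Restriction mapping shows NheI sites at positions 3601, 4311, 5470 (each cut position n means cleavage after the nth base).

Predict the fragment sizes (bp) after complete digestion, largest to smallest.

6288, 1159, 710 bp

Circular molecule, 3 cuts → 3 fragments:
  4311 − 3601 = 710 bp
  5470 − 4311 = 1159 bp
  wrap: 8157 − 5470 + 3601 = 6288 bp
Sorted largest to smallest: 6288, 1159, 710 bp.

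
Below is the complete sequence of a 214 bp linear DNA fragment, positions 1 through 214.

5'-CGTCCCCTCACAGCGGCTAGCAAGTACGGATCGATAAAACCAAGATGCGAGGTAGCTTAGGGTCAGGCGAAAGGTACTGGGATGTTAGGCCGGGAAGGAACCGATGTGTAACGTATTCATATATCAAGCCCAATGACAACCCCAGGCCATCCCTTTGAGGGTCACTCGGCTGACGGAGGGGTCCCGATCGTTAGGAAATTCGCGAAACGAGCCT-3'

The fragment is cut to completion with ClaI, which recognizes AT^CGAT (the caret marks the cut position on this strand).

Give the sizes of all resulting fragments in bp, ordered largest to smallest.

The ClaI site (ATCGAT) starts at position 30.
ClaI cuts after base 2 of each site, so after position 31.
Linear molecule, 1 cut → 2 fragments:
  1–31 → 31 bp
  32–214 → 183 bp
Sorted largest to smallest: 183, 31 bp.

183, 31 bp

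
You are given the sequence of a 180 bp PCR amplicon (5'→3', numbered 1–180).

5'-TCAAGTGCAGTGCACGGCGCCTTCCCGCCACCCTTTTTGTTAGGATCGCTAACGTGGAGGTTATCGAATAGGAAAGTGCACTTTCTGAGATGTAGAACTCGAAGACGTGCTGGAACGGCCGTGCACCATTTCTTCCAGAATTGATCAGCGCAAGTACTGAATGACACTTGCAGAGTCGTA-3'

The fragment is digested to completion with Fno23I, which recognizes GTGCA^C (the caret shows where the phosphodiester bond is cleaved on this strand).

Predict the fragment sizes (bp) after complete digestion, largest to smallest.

66, 55, 45, 14 bp

Fno23I sites (GTGCAC) start at positions 10, 76, 121.
Fno23I cuts after base 5 of each site (before the last base), so after positions 14, 80, 125.
Linear molecule, 3 cuts → 4 fragments:
  1–14 → 14 bp
  15–80 → 66 bp
  81–125 → 45 bp
  126–180 → 55 bp
Sorted largest to smallest: 66, 55, 45, 14 bp.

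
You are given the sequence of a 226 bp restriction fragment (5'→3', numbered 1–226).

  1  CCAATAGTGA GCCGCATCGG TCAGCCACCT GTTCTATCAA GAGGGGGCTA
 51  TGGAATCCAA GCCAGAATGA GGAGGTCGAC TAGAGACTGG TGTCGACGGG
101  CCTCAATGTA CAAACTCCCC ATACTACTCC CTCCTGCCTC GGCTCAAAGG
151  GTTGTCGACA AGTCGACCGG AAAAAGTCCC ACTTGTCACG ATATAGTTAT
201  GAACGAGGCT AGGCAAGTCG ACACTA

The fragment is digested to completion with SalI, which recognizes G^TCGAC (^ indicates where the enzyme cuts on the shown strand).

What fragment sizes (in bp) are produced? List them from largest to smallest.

SalI sites (GTCGAC) start at positions 75, 92, 154, 162, 217.
SalI cuts after the first base of each site, so after positions 75, 92, 154, 162, 217.
Linear molecule, 5 cuts → 6 fragments:
  1–75 → 75 bp
  76–92 → 17 bp
  93–154 → 62 bp
  155–162 → 8 bp
  163–217 → 55 bp
  218–226 → 9 bp
Sorted largest to smallest: 75, 62, 55, 17, 9, 8 bp.

75, 62, 55, 17, 9, 8 bp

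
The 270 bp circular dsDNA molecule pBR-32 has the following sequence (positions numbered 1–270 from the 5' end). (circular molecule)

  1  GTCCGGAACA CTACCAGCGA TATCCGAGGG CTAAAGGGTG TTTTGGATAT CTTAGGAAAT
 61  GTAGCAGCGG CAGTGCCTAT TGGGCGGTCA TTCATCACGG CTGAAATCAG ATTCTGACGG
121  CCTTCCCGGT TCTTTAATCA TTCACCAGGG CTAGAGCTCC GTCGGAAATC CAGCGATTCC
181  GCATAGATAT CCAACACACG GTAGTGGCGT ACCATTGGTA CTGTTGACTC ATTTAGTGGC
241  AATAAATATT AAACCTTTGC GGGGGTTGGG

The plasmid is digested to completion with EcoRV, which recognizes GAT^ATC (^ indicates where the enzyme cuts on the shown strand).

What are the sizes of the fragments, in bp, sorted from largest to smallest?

140, 103, 27 bp

EcoRV sites (GATATC) start at positions 19, 46, 186.
EcoRV cuts after base 3 of each site, so after positions 21, 48, 188.
Circular molecule, 3 cuts → 3 fragments:
  22–48 → 27 bp
  49–188 → 140 bp
  189–270 then 1–21 → 82 + 21 = 103 bp
Sorted largest to smallest: 140, 103, 27 bp.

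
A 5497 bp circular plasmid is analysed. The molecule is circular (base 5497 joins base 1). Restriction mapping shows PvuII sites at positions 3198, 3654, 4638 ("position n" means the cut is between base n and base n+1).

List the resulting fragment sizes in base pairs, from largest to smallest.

4057, 984, 456 bp

Circular molecule, 3 cuts → 3 fragments:
  3654 − 3198 = 456 bp
  4638 − 3654 = 984 bp
  wrap: 5497 − 4638 + 3198 = 4057 bp
Sorted largest to smallest: 4057, 984, 456 bp.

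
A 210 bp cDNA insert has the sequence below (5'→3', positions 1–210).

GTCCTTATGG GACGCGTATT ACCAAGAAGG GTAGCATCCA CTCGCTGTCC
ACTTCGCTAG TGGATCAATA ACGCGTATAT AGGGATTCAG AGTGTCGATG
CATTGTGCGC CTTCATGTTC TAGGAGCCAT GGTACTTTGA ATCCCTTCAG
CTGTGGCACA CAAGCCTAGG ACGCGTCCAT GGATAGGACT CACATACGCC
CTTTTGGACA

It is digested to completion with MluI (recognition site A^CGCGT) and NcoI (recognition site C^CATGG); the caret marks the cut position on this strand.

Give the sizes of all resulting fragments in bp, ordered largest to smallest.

MluI sites (ACGCGT) start at positions 12, 71, 171.
MluI cuts after the first base of each site, so after positions 12, 71, 171.
NcoI sites (CCATGG) start at positions 127, 177.
NcoI cuts after the first base of each site, so after positions 127, 177.
Combined cut positions: 12, 71, 127, 171, 177.
Linear molecule, 5 cuts → 6 fragments:
  1–12 → 12 bp
  13–71 → 59 bp
  72–127 → 56 bp
  128–171 → 44 bp
  172–177 → 6 bp
  178–210 → 33 bp
Sorted largest to smallest: 59, 56, 44, 33, 12, 6 bp.

59, 56, 44, 33, 12, 6 bp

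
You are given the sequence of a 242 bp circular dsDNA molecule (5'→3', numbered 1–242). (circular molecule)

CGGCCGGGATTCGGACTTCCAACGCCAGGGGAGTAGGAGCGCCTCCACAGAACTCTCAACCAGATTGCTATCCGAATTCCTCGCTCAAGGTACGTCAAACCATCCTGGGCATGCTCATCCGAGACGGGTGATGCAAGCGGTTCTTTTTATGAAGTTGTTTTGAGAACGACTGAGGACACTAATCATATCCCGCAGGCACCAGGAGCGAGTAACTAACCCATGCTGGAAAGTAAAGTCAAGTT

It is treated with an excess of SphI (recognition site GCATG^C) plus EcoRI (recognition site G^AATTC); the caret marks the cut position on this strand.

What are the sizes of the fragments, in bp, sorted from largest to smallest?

The SphI site (GCATGC) starts at position 109.
SphI cuts after base 5 of each site (before the last base), so after position 113.
The EcoRI site (GAATTC) starts at position 74.
EcoRI cuts after the first base of each site, so after position 74.
Combined cut positions: 74, 113.
Circular molecule, 2 cuts → 2 fragments:
  75–113 → 39 bp
  114–242 then 1–74 → 129 + 74 = 203 bp
Sorted largest to smallest: 203, 39 bp.

203, 39 bp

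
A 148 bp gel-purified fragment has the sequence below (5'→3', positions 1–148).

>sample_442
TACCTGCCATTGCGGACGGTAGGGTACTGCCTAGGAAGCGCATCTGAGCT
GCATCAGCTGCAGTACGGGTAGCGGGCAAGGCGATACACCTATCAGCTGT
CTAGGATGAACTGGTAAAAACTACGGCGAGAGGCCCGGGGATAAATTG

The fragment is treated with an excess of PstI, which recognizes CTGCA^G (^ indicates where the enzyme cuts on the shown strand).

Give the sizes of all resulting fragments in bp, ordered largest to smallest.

86, 62 bp

The PstI site (CTGCAG) starts at position 58.
PstI cuts after base 5 of each site (before the last base), so after position 62.
Linear molecule, 1 cut → 2 fragments:
  1–62 → 62 bp
  63–148 → 86 bp
Sorted largest to smallest: 86, 62 bp.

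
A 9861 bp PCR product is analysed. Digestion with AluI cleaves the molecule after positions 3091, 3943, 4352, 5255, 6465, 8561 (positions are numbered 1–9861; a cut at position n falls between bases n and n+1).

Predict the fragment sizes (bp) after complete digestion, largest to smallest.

Linear molecule, 6 cuts → 7 fragments:
  3091 − 0 = 3091 bp
  3943 − 3091 = 852 bp
  4352 − 3943 = 409 bp
  5255 − 4352 = 903 bp
  6465 − 5255 = 1210 bp
  8561 − 6465 = 2096 bp
  9861 − 8561 = 1300 bp
Sorted largest to smallest: 3091, 2096, 1300, 1210, 903, 852, 409 bp.

3091, 2096, 1300, 1210, 903, 852, 409 bp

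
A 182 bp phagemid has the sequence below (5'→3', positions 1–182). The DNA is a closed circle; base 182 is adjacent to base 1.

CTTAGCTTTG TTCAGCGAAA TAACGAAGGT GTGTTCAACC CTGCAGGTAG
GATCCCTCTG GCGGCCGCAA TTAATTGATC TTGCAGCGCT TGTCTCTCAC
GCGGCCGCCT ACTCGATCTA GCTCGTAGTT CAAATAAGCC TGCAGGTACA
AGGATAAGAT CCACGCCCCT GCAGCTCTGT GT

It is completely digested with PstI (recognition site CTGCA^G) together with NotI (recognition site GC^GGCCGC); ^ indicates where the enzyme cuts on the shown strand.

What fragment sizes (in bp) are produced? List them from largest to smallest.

54, 42, 40, 29, 17 bp

PstI sites (CTGCAG) start at positions 41, 140, 169.
PstI cuts after base 5 of each site (before the last base), so after positions 45, 144, 173.
NotI sites (GCGGCCGC) start at positions 61, 101.
NotI cuts after base 2 of each site, so after positions 62, 102.
Combined cut positions: 45, 62, 102, 144, 173.
Circular molecule, 5 cuts → 5 fragments:
  46–62 → 17 bp
  63–102 → 40 bp
  103–144 → 42 bp
  145–173 → 29 bp
  174–182 then 1–45 → 9 + 45 = 54 bp
Sorted largest to smallest: 54, 42, 40, 29, 17 bp.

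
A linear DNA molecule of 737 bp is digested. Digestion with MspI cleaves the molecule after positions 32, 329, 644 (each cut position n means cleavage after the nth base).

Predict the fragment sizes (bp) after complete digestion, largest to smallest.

Linear molecule, 3 cuts → 4 fragments:
  32 − 0 = 32 bp
  329 − 32 = 297 bp
  644 − 329 = 315 bp
  737 − 644 = 93 bp
Sorted largest to smallest: 315, 297, 93, 32 bp.

315, 297, 93, 32 bp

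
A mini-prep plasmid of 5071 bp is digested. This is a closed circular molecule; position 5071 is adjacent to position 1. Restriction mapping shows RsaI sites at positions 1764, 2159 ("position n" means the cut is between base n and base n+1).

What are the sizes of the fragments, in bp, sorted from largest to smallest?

4676, 395 bp

Circular molecule, 2 cuts → 2 fragments:
  2159 − 1764 = 395 bp
  wrap: 5071 − 2159 + 1764 = 4676 bp
Sorted largest to smallest: 4676, 395 bp.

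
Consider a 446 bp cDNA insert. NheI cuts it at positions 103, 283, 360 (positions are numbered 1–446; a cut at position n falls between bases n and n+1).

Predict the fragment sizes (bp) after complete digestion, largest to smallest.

180, 103, 86, 77 bp

Linear molecule, 3 cuts → 4 fragments:
  103 − 0 = 103 bp
  283 − 103 = 180 bp
  360 − 283 = 77 bp
  446 − 360 = 86 bp
Sorted largest to smallest: 180, 103, 86, 77 bp.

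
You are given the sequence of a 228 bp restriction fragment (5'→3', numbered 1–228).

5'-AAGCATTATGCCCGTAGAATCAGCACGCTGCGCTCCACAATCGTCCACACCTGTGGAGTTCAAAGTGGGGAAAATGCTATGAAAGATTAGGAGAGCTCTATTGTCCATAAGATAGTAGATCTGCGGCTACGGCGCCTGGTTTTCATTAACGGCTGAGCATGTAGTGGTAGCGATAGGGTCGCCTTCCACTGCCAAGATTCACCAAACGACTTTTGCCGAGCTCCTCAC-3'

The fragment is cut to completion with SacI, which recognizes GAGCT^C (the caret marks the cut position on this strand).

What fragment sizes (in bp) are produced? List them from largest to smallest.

125, 97, 6 bp

SacI sites (GAGCTC) start at positions 93, 218.
SacI cuts after base 5 of each site (before the last base), so after positions 97, 222.
Linear molecule, 2 cuts → 3 fragments:
  1–97 → 97 bp
  98–222 → 125 bp
  223–228 → 6 bp
Sorted largest to smallest: 125, 97, 6 bp.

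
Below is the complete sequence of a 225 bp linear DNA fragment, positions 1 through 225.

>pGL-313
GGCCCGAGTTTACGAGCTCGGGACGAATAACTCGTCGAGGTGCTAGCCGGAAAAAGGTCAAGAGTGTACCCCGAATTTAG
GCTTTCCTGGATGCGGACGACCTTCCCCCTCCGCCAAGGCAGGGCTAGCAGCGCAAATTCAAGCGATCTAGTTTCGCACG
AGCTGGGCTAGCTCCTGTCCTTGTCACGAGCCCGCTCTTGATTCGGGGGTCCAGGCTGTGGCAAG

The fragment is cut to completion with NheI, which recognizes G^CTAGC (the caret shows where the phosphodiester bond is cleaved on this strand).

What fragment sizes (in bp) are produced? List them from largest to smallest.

NheI sites (GCTAGC) start at positions 42, 124, 167.
NheI cuts after the first base of each site, so after positions 42, 124, 167.
Linear molecule, 3 cuts → 4 fragments:
  1–42 → 42 bp
  43–124 → 82 bp
  125–167 → 43 bp
  168–225 → 58 bp
Sorted largest to smallest: 82, 58, 43, 42 bp.

82, 58, 43, 42 bp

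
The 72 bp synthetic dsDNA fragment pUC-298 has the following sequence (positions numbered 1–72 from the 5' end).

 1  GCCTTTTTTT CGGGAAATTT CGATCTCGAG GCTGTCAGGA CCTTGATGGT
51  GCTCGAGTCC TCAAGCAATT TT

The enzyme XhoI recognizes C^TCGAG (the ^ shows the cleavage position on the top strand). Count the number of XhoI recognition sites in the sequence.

CTCGAG occurs starting at positions 25, 52.
XhoI cuts at 2 sites.

2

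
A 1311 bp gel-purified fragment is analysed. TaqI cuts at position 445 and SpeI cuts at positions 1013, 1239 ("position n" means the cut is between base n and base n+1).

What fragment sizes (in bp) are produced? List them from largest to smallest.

568, 445, 226, 72 bp

Combined cut positions (sorted): 445, 1013, 1239.
Linear molecule, 3 cuts → 4 fragments:
  445 − 0 = 445 bp
  1013 − 445 = 568 bp
  1239 − 1013 = 226 bp
  1311 − 1239 = 72 bp
Sorted largest to smallest: 568, 445, 226, 72 bp.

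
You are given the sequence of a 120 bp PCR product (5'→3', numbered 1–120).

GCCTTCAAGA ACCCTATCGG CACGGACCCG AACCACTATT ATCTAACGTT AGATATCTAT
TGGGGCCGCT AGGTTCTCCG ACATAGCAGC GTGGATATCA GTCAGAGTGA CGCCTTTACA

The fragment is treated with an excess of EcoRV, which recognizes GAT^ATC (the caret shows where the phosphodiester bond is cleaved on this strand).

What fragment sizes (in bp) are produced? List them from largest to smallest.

EcoRV sites (GATATC) start at positions 52, 94.
EcoRV cuts after base 3 of each site, so after positions 54, 96.
Linear molecule, 2 cuts → 3 fragments:
  1–54 → 54 bp
  55–96 → 42 bp
  97–120 → 24 bp
Sorted largest to smallest: 54, 42, 24 bp.

54, 42, 24 bp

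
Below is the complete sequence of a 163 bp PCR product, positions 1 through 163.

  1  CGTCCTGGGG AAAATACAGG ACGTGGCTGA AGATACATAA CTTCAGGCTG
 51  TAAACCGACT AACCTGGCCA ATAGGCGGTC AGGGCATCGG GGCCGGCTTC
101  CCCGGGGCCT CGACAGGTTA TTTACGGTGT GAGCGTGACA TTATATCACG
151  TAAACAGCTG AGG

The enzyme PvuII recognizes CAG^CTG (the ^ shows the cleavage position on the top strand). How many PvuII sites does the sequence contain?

CAGCTG occurs starting at position 155.
PvuII cuts at 1 site.

1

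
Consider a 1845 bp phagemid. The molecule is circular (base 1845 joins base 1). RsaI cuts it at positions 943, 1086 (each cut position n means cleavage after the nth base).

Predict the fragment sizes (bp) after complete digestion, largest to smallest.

Circular molecule, 2 cuts → 2 fragments:
  1086 − 943 = 143 bp
  wrap: 1845 − 1086 + 943 = 1702 bp
Sorted largest to smallest: 1702, 143 bp.

1702, 143 bp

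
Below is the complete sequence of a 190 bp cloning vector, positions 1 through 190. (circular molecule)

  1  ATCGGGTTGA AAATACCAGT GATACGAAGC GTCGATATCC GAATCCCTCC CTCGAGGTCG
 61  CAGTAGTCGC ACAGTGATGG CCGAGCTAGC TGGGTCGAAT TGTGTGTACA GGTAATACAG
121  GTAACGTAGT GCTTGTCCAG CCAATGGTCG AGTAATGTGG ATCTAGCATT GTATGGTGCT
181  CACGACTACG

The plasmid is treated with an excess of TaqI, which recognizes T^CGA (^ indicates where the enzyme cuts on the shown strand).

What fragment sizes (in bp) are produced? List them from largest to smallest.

TaqI sites (TCGA) start at positions 32, 52, 95, 148.
TaqI cuts after the first base of each site, so after positions 32, 52, 95, 148.
Circular molecule, 4 cuts → 4 fragments:
  33–52 → 20 bp
  53–95 → 43 bp
  96–148 → 53 bp
  149–190 then 1–32 → 42 + 32 = 74 bp
Sorted largest to smallest: 74, 53, 43, 20 bp.

74, 53, 43, 20 bp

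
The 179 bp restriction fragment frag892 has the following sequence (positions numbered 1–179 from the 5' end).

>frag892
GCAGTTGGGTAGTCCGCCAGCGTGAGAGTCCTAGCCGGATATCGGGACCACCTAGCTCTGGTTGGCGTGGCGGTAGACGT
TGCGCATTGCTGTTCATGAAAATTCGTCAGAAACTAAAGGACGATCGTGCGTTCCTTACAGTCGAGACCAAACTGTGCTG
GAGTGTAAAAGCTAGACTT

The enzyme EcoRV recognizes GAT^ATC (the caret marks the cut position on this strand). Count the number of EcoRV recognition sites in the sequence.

GATATC occurs starting at position 38.
EcoRV cuts at 1 site.

1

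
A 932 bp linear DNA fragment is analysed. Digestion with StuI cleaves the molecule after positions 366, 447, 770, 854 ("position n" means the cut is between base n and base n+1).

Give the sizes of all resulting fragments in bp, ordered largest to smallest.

Linear molecule, 4 cuts → 5 fragments:
  366 − 0 = 366 bp
  447 − 366 = 81 bp
  770 − 447 = 323 bp
  854 − 770 = 84 bp
  932 − 854 = 78 bp
Sorted largest to smallest: 366, 323, 84, 81, 78 bp.

366, 323, 84, 81, 78 bp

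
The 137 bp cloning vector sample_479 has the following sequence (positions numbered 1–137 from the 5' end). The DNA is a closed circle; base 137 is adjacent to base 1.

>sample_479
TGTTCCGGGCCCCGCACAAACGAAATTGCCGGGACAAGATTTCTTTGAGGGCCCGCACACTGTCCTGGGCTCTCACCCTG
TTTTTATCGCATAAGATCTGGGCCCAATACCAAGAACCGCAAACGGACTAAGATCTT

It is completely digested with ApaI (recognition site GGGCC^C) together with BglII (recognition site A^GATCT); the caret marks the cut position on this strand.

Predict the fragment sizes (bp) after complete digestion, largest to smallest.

42, 41, 27, 17, 10 bp

ApaI sites (GGGCCC) start at positions 7, 49, 100.
ApaI cuts after base 5 of each site (before the last base), so after positions 11, 53, 104.
BglII sites (AGATCT) start at positions 94, 131.
BglII cuts after the first base of each site, so after positions 94, 131.
Combined cut positions: 11, 53, 94, 104, 131.
Circular molecule, 5 cuts → 5 fragments:
  12–53 → 42 bp
  54–94 → 41 bp
  95–104 → 10 bp
  105–131 → 27 bp
  132–137 then 1–11 → 6 + 11 = 17 bp
Sorted largest to smallest: 42, 41, 27, 17, 10 bp.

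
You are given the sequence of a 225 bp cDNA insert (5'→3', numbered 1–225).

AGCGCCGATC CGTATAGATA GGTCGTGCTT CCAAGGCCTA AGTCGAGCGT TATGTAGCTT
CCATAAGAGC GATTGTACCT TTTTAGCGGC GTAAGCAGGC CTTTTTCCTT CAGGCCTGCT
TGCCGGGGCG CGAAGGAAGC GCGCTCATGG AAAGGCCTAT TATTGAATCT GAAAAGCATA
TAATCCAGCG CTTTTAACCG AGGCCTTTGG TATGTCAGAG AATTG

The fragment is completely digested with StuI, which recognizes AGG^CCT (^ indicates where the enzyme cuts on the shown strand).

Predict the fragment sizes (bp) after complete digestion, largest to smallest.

StuI sites (AGGCCT) start at positions 34, 97, 112, 153, 201.
StuI cuts after base 3 of each site, so after positions 36, 99, 114, 155, 203.
Linear molecule, 5 cuts → 6 fragments:
  1–36 → 36 bp
  37–99 → 63 bp
  100–114 → 15 bp
  115–155 → 41 bp
  156–203 → 48 bp
  204–225 → 22 bp
Sorted largest to smallest: 63, 48, 41, 36, 22, 15 bp.

63, 48, 41, 36, 22, 15 bp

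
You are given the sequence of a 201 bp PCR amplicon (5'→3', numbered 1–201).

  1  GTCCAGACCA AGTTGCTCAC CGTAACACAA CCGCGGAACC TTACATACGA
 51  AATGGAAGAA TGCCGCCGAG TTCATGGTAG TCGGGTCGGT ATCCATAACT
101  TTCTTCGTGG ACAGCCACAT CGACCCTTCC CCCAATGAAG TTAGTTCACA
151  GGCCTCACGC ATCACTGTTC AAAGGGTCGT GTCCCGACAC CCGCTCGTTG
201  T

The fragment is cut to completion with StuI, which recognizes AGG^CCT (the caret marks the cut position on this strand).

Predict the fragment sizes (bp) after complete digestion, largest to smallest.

152, 49 bp

The StuI site (AGGCCT) starts at position 150.
StuI cuts after base 3 of each site, so after position 152.
Linear molecule, 1 cut → 2 fragments:
  1–152 → 152 bp
  153–201 → 49 bp
Sorted largest to smallest: 152, 49 bp.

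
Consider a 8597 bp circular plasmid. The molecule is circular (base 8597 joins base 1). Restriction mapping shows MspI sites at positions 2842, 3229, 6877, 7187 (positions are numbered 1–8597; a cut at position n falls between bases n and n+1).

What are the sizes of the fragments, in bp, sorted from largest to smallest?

4252, 3648, 387, 310 bp

Circular molecule, 4 cuts → 4 fragments:
  3229 − 2842 = 387 bp
  6877 − 3229 = 3648 bp
  7187 − 6877 = 310 bp
  wrap: 8597 − 7187 + 2842 = 4252 bp
Sorted largest to smallest: 4252, 3648, 387, 310 bp.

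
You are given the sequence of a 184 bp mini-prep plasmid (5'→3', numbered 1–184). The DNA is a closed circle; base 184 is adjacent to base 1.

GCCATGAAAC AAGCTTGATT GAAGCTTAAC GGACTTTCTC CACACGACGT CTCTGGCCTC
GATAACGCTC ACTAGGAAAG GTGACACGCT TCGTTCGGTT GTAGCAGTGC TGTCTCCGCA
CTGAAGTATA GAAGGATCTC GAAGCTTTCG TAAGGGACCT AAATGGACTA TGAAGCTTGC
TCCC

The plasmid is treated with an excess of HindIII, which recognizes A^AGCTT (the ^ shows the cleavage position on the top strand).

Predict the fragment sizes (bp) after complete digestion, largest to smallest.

120, 31, 22, 11 bp

HindIII sites (AAGCTT) start at positions 11, 22, 142, 173.
HindIII cuts after the first base of each site, so after positions 11, 22, 142, 173.
Circular molecule, 4 cuts → 4 fragments:
  12–22 → 11 bp
  23–142 → 120 bp
  143–173 → 31 bp
  174–184 then 1–11 → 11 + 11 = 22 bp
Sorted largest to smallest: 120, 31, 22, 11 bp.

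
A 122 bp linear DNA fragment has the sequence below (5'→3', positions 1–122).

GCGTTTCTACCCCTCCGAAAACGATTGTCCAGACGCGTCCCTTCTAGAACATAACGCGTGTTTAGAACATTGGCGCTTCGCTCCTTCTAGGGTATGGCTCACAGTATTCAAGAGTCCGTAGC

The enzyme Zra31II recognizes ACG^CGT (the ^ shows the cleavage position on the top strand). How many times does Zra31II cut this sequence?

ACGCGT occurs starting at positions 33, 54.
Zra31II cuts at 2 sites.

2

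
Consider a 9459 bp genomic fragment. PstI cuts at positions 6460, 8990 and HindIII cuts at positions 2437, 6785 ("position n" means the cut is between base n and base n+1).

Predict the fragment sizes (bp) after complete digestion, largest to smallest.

Combined cut positions (sorted): 2437, 6460, 6785, 8990.
Linear molecule, 4 cuts → 5 fragments:
  2437 − 0 = 2437 bp
  6460 − 2437 = 4023 bp
  6785 − 6460 = 325 bp
  8990 − 6785 = 2205 bp
  9459 − 8990 = 469 bp
Sorted largest to smallest: 4023, 2437, 2205, 469, 325 bp.

4023, 2437, 2205, 469, 325 bp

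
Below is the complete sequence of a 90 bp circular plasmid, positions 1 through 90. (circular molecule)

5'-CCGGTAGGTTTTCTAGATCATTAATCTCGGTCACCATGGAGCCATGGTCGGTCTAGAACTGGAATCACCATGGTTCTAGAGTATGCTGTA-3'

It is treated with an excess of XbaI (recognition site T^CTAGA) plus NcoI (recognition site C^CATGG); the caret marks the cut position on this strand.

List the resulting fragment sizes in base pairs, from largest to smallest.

XbaI sites (TCTAGA) start at positions 12, 52, 75.
XbaI cuts after the first base of each site, so after positions 12, 52, 75.
NcoI sites (CCATGG) start at positions 34, 42, 68.
NcoI cuts after the first base of each site, so after positions 34, 42, 68.
Combined cut positions: 12, 34, 42, 52, 68, 75.
Circular molecule, 6 cuts → 6 fragments:
  13–34 → 22 bp
  35–42 → 8 bp
  43–52 → 10 bp
  53–68 → 16 bp
  69–75 → 7 bp
  76–90 then 1–12 → 15 + 12 = 27 bp
Sorted largest to smallest: 27, 22, 16, 10, 8, 7 bp.

27, 22, 16, 10, 8, 7 bp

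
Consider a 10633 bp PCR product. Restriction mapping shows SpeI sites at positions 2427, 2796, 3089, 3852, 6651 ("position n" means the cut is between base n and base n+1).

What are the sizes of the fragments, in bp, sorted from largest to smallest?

Linear molecule, 5 cuts → 6 fragments:
  2427 − 0 = 2427 bp
  2796 − 2427 = 369 bp
  3089 − 2796 = 293 bp
  3852 − 3089 = 763 bp
  6651 − 3852 = 2799 bp
  10633 − 6651 = 3982 bp
Sorted largest to smallest: 3982, 2799, 2427, 763, 369, 293 bp.

3982, 2799, 2427, 763, 369, 293 bp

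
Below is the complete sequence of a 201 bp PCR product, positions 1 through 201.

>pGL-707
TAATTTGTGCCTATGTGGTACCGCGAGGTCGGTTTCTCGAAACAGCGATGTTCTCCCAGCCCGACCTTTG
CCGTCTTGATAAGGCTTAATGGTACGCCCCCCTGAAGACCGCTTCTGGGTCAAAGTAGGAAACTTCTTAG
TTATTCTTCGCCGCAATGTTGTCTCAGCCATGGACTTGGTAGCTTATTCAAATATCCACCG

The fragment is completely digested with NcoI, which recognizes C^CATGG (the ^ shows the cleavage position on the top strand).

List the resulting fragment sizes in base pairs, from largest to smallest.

168, 33 bp

The NcoI site (CCATGG) starts at position 168.
NcoI cuts after the first base of each site, so after position 168.
Linear molecule, 1 cut → 2 fragments:
  1–168 → 168 bp
  169–201 → 33 bp
Sorted largest to smallest: 168, 33 bp.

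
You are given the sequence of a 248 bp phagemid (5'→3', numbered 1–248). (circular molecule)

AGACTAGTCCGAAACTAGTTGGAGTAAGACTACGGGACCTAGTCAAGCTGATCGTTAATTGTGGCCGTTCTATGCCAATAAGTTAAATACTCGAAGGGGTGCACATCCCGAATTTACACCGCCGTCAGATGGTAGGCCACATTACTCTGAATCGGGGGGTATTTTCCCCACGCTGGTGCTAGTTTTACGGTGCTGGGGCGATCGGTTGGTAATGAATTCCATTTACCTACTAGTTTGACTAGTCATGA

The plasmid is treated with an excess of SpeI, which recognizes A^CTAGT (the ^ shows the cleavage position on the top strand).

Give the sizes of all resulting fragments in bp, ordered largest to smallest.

215, 13, 11, 9 bp

SpeI sites (ACTAGT) start at positions 3, 14, 229, 238.
SpeI cuts after the first base of each site, so after positions 3, 14, 229, 238.
Circular molecule, 4 cuts → 4 fragments:
  4–14 → 11 bp
  15–229 → 215 bp
  230–238 → 9 bp
  239–248 then 1–3 → 10 + 3 = 13 bp
Sorted largest to smallest: 215, 13, 11, 9 bp.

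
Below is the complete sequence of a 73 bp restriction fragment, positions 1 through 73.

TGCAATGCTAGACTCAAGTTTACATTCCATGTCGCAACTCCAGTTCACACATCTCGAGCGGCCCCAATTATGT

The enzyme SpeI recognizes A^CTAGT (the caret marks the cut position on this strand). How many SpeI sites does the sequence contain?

No occurrence of ACTAGT is present in the sequence.
SpeI does not cut: 0 sites.

0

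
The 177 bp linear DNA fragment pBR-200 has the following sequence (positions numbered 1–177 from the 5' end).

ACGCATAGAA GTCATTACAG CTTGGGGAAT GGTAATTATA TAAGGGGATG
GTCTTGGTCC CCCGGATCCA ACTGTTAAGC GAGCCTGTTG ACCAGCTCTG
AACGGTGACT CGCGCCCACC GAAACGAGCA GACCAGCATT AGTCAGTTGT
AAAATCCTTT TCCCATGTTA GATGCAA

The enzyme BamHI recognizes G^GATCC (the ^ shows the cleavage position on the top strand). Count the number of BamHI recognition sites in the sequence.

1

GGATCC occurs starting at position 64.
BamHI cuts at 1 site.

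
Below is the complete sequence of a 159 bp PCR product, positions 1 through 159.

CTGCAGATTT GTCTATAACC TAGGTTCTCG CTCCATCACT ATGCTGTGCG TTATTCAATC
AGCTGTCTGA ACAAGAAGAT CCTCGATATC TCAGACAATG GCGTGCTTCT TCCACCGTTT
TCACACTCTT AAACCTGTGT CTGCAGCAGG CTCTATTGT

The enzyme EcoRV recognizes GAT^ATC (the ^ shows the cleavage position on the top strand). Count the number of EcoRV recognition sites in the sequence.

GATATC occurs starting at position 85.
EcoRV cuts at 1 site.

1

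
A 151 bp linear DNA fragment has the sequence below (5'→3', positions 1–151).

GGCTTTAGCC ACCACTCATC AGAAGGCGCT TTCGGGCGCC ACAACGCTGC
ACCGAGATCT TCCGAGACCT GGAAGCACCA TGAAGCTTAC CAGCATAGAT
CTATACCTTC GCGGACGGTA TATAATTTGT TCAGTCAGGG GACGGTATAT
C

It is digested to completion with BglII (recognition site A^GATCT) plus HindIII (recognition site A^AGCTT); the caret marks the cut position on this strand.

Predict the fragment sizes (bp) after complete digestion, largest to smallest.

55, 54, 28, 14 bp

BglII sites (AGATCT) start at positions 55, 97.
BglII cuts after the first base of each site, so after positions 55, 97.
The HindIII site (AAGCTT) starts at position 83.
HindIII cuts after the first base of each site, so after position 83.
Combined cut positions: 55, 83, 97.
Linear molecule, 3 cuts → 4 fragments:
  1–55 → 55 bp
  56–83 → 28 bp
  84–97 → 14 bp
  98–151 → 54 bp
Sorted largest to smallest: 55, 54, 28, 14 bp.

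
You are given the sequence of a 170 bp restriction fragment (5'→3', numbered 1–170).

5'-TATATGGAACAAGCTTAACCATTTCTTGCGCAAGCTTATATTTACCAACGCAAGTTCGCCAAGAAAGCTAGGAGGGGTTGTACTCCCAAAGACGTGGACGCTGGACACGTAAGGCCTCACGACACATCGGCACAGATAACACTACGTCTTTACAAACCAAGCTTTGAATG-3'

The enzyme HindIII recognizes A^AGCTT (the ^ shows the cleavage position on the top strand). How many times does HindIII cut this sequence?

3

AAGCTT occurs starting at positions 11, 32, 159.
HindIII cuts at 3 sites.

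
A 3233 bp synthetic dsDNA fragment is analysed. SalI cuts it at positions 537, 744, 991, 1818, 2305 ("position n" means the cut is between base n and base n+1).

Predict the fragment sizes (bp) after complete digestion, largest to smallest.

Linear molecule, 5 cuts → 6 fragments:
  537 − 0 = 537 bp
  744 − 537 = 207 bp
  991 − 744 = 247 bp
  1818 − 991 = 827 bp
  2305 − 1818 = 487 bp
  3233 − 2305 = 928 bp
Sorted largest to smallest: 928, 827, 537, 487, 247, 207 bp.

928, 827, 537, 487, 247, 207 bp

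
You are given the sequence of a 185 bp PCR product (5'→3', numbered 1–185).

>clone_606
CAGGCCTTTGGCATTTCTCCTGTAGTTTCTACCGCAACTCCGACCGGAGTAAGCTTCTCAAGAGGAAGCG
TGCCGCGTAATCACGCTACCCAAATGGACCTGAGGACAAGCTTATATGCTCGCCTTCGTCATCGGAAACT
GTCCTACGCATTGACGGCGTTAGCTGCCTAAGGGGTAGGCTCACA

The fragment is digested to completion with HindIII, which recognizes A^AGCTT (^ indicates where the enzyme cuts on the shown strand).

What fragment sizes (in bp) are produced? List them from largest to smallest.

77, 57, 51 bp

HindIII sites (AAGCTT) start at positions 51, 108.
HindIII cuts after the first base of each site, so after positions 51, 108.
Linear molecule, 2 cuts → 3 fragments:
  1–51 → 51 bp
  52–108 → 57 bp
  109–185 → 77 bp
Sorted largest to smallest: 77, 57, 51 bp.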